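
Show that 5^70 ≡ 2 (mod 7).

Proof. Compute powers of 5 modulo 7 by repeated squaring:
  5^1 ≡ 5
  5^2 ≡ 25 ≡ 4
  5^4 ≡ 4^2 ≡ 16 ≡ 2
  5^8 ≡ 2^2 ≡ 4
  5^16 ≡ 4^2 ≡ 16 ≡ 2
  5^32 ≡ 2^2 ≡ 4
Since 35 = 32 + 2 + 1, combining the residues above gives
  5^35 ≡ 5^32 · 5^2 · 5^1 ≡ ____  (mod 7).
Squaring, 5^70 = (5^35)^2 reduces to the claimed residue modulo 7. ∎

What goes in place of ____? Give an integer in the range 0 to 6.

3

Multiply the listed residues: 4 · 4 · 5 = 16 → 80.
Reducing modulo 7: 80 = 11·7 + 3, so 5^35 ≡ 3.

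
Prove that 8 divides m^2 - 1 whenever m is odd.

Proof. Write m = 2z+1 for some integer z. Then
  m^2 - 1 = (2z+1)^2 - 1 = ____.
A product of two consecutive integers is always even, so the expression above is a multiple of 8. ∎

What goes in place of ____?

4z(z + 1)

(2z+1)^2 - 1 = 4z^2 + 4z + 1 - 1 = 4z^2 + 4z = 4z(z+1).
Since z and z+1 are consecutive, z(z+1) is even, and 4·(even) is a multiple of 8.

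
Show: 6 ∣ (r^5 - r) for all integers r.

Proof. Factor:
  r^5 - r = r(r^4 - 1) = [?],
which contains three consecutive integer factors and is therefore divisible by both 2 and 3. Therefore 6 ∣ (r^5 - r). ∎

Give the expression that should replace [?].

(r - 1)r(r + 1)(r^2 + 1)

r^4 - 1 = (r^2 - 1)(r^2 + 1), and r^2 - 1 = (r-1)(r+1).
So r(r^4 - 1) = (r - 1)r(r + 1)(r^2 + 1).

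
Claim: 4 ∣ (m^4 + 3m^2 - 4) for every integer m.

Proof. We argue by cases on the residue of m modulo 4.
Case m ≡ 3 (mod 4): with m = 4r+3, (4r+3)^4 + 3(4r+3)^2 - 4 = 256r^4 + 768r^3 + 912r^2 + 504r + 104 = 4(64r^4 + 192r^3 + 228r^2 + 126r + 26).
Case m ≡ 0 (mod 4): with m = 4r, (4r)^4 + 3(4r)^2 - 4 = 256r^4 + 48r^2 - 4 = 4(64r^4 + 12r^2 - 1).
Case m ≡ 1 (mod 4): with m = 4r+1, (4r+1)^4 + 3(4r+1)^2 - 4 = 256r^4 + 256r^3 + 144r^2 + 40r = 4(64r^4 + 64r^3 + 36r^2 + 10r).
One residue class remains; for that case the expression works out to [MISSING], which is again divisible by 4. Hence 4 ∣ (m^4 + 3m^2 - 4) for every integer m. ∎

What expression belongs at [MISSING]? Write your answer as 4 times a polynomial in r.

Only m ≡ 2 (mod 4) is unaccounted for. Put m = 4r+2:
(4r+2)^4 + 3(4r+2)^2 - 4 expands to 256r^4 + 512r^3 + 432r^2 + 176r + 24,
and factoring out 4 leaves 4(64r^4 + 128r^3 + 108r^2 + 44r + 6).

4(64r^4 + 128r^3 + 108r^2 + 44r + 6)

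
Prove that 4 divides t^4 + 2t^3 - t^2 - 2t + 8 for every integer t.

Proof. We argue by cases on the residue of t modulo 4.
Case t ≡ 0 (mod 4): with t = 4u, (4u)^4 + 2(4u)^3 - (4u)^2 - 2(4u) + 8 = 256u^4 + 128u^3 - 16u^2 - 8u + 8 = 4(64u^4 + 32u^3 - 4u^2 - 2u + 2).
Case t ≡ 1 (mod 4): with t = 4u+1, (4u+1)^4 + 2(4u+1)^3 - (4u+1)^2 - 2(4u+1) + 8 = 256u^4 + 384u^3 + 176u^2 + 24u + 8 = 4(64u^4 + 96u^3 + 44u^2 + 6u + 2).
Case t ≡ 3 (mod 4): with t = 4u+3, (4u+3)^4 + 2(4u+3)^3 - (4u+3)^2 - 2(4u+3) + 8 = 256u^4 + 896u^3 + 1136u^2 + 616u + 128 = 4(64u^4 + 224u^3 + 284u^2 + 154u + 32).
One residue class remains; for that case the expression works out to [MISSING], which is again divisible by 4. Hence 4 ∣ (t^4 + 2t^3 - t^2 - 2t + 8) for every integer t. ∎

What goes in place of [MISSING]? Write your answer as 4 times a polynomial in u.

The residues treated are {0, 1, 3}, so the missing case is t ≡ 2 (mod 4); write t = 4u+2.
Then (4u+2)^4 + 2(4u+2)^3 - (4u+2)^2 - 2(4u+2) + 8 = 256u^4 + 640u^3 + 560u^2 + 200u + 32 = 4(64u^4 + 160u^3 + 140u^2 + 50u + 8).

4(64u^4 + 160u^3 + 140u^2 + 50u + 8)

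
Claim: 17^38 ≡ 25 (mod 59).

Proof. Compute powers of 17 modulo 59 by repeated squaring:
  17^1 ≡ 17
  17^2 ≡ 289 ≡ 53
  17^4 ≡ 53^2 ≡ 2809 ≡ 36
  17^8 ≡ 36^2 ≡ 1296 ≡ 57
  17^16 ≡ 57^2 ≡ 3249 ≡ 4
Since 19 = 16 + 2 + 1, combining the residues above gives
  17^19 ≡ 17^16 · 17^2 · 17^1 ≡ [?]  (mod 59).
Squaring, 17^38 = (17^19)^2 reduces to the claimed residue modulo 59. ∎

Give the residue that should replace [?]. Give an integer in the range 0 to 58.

Multiply the listed residues: 4 · 53 · 17 = 212 → 3604.
Reducing modulo 59: 3604 = 61·59 + 5, so 17^19 ≡ 5.

5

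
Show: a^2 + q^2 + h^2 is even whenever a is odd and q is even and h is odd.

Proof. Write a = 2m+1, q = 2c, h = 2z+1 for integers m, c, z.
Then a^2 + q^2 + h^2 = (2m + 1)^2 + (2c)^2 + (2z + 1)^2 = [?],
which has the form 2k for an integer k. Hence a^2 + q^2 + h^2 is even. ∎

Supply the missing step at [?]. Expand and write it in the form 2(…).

Expanding: (2m + 1)^2 + (2c)^2 + (2z + 1)^2 = 4c^2 + 4m^2 + 4m + 4z^2 + 4z + 2.
Every term is even; pulling out the factor of 2 gives 2(2c^2 + 2m^2 + 2m + 2z^2 + 2z + 1).

2(2c^2 + 2m^2 + 2m + 2z^2 + 2z + 1)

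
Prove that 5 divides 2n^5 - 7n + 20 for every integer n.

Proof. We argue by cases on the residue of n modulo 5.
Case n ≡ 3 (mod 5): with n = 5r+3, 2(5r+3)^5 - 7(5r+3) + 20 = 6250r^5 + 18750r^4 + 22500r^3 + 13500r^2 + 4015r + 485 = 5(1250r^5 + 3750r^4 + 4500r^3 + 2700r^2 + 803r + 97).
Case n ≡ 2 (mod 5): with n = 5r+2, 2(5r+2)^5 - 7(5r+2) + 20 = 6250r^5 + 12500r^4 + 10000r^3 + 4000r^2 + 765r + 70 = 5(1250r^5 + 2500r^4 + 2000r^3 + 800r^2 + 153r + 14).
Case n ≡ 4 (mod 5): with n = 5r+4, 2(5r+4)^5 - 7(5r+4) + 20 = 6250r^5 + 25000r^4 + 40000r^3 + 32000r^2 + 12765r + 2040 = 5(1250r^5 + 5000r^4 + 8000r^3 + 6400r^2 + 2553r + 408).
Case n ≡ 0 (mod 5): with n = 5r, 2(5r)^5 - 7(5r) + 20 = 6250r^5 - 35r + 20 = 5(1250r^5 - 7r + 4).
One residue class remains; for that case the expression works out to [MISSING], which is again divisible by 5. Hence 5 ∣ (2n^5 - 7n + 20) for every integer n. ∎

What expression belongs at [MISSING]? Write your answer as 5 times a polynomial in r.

5(1250r^5 + 1250r^4 + 500r^3 + 100r^2 + 3r + 3)

The residues treated are {3, 2, 4, 0}, so the missing case is n ≡ 1 (mod 5); write n = 5r+1.
Then 2(5r+1)^5 - 7(5r+1) + 20 = 6250r^5 + 6250r^4 + 2500r^3 + 500r^2 + 15r + 15 = 5(1250r^5 + 1250r^4 + 500r^3 + 100r^2 + 3r + 3).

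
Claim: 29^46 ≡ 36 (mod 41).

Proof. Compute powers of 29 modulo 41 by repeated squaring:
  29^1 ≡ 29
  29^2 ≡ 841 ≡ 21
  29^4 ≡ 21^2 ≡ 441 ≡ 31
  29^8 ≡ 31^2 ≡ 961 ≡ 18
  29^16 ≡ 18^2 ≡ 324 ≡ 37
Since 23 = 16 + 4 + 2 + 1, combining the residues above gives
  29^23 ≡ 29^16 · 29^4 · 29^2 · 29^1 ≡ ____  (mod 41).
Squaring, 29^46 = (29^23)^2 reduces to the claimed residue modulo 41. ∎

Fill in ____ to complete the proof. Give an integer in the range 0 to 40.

6

29^16 · 29^4 · 29^2 · 29^1 ≡ 37 · 31 · 21 · 29 = 698523.
698523 mod 41 = 6, so 29^23 ≡ 6 (mod 41).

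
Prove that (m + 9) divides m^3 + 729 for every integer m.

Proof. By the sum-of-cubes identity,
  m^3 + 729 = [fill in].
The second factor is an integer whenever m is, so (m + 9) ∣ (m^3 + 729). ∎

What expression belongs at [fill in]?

Polynomial division of m^3 + 729 by m + 9 leaves remainder 0 and quotient m^2 - 9m + 81.
Hence m^3 + 729 = (m + 9)(m^2 - 9m + 81).

(m + 9)(m^2 - 9m + 81)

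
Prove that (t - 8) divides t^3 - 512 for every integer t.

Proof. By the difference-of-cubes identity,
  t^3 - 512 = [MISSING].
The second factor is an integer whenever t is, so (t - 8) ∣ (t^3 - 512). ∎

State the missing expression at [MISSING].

(t - 8)(t^2 + 8t + 64)

Polynomial division of t^3 - 512 by t - 8 leaves remainder 0 and quotient t^2 + 8t + 64.
Hence t^3 - 512 = (t - 8)(t^2 + 8t + 64).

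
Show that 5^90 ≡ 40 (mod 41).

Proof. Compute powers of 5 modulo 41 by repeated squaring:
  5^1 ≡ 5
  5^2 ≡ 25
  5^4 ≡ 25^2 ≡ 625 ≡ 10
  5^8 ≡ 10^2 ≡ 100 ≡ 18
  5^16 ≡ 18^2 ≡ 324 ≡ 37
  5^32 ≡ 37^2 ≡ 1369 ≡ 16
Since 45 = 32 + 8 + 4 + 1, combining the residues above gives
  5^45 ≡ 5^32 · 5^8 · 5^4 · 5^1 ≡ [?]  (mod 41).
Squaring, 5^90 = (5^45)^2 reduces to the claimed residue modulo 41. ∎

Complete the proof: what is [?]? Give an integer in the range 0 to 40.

5^32 · 5^8 · 5^4 · 5^1 ≡ 16 · 18 · 10 · 5 = 14400.
14400 mod 41 = 9, so 5^45 ≡ 9 (mod 41).

9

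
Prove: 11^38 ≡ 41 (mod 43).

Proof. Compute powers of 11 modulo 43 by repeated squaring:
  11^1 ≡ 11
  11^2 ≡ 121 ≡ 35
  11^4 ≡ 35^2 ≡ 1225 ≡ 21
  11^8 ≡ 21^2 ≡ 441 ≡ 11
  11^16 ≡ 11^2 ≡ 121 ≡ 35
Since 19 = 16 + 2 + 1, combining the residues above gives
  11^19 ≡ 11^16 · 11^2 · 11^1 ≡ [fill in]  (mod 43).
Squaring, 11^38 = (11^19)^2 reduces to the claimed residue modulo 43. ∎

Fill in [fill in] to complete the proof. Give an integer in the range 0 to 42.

16

Multiply the listed residues: 35 · 35 · 11 = 1225 → 13475.
Reducing modulo 43: 13475 = 313·43 + 16, so 11^19 ≡ 16.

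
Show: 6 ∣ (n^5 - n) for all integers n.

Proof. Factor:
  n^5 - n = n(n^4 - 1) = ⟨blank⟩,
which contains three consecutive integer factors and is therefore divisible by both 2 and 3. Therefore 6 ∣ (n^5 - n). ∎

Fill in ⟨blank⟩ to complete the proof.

n^4 - 1 = (n^2 - 1)(n^2 + 1), and n^2 - 1 = (n-1)(n+1).
So n(n^4 - 1) = (n - 1)n(n + 1)(n^2 + 1).

(n - 1)n(n + 1)(n^2 + 1)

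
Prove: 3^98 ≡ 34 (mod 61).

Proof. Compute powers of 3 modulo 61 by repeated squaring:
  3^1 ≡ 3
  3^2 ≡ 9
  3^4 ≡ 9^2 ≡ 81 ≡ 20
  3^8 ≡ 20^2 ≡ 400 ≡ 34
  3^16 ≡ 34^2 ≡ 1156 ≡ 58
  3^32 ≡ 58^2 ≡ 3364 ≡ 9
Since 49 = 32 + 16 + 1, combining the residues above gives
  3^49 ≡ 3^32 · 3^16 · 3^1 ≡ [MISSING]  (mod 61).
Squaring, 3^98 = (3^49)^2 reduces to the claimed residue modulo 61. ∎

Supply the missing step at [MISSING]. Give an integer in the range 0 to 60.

41

3^32 · 3^16 · 3^1 ≡ 9 · 58 · 3 = 1566.
1566 mod 61 = 41, so 3^49 ≡ 41 (mod 61).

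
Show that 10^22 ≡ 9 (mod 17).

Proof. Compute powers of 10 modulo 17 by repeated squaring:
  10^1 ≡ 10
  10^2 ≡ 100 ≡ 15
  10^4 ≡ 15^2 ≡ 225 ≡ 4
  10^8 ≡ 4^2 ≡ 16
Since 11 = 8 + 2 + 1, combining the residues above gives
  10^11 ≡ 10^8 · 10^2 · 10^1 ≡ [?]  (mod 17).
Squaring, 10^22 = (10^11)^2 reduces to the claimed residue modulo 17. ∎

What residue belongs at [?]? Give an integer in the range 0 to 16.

Multiply the listed residues: 16 · 15 · 10 = 240 → 2400.
Reducing modulo 17: 2400 = 141·17 + 3, so 10^11 ≡ 3.

3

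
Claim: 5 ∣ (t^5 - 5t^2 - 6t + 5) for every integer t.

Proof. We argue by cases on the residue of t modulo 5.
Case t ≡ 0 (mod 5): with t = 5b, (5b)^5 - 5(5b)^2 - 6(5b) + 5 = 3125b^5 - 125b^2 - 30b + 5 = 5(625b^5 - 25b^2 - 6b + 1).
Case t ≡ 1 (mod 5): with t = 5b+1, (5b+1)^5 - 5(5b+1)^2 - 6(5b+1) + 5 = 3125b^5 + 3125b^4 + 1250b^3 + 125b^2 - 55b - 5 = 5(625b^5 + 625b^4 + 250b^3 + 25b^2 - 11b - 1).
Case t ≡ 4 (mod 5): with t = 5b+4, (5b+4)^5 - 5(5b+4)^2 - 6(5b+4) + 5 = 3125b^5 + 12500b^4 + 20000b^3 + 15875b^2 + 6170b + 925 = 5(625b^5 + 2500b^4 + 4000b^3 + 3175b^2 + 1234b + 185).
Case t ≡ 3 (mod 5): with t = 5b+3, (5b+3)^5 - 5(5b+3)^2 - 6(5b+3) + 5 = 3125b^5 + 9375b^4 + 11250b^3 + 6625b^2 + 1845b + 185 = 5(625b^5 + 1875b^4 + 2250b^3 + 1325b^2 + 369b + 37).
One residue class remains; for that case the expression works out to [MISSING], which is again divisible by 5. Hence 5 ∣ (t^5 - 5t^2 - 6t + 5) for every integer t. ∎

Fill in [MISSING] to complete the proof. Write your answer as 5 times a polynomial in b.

5(625b^5 + 1250b^4 + 1000b^3 + 375b^2 + 54b + 1)

The residues treated are {0, 1, 4, 3}, so the missing case is t ≡ 2 (mod 5); write t = 5b+2.
Then (5b+2)^5 - 5(5b+2)^2 - 6(5b+2) + 5 = 3125b^5 + 6250b^4 + 5000b^3 + 1875b^2 + 270b + 5 = 5(625b^5 + 1250b^4 + 1000b^3 + 375b^2 + 54b + 1).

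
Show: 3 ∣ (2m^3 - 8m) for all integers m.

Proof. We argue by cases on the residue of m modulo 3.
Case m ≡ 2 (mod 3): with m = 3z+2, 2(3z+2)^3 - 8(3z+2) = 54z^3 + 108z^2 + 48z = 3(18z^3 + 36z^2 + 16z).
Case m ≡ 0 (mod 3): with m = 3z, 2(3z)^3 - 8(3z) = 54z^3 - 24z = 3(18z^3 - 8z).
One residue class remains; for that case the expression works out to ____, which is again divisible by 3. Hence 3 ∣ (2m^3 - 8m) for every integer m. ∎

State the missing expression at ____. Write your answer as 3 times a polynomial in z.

Only m ≡ 1 (mod 3) is unaccounted for. Put m = 3z+1:
2(3z+1)^3 - 8(3z+1) expands to 54z^3 + 54z^2 - 6z - 6,
and factoring out 3 leaves 3(18z^3 + 18z^2 - 2z - 2).

3(18z^3 + 18z^2 - 2z - 2)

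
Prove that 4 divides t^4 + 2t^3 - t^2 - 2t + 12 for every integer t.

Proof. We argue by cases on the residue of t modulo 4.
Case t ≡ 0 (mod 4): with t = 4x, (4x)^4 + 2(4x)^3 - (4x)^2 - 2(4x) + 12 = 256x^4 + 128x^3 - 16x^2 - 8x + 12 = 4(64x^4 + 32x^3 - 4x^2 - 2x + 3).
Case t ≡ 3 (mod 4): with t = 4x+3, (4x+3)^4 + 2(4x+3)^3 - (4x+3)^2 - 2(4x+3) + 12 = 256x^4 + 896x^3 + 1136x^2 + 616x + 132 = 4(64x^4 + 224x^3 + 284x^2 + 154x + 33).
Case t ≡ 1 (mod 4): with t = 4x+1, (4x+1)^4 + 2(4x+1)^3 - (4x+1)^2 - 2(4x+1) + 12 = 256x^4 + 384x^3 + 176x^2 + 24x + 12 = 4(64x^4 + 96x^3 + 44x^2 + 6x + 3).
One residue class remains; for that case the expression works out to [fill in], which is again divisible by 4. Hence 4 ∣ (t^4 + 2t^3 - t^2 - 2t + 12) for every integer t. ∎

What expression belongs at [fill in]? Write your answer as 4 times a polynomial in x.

The residues treated are {0, 3, 1}, so the missing case is t ≡ 2 (mod 4); write t = 4x+2.
Then (4x+2)^4 + 2(4x+2)^3 - (4x+2)^2 - 2(4x+2) + 12 = 256x^4 + 640x^3 + 560x^2 + 200x + 36 = 4(64x^4 + 160x^3 + 140x^2 + 50x + 9).

4(64x^4 + 160x^3 + 140x^2 + 50x + 9)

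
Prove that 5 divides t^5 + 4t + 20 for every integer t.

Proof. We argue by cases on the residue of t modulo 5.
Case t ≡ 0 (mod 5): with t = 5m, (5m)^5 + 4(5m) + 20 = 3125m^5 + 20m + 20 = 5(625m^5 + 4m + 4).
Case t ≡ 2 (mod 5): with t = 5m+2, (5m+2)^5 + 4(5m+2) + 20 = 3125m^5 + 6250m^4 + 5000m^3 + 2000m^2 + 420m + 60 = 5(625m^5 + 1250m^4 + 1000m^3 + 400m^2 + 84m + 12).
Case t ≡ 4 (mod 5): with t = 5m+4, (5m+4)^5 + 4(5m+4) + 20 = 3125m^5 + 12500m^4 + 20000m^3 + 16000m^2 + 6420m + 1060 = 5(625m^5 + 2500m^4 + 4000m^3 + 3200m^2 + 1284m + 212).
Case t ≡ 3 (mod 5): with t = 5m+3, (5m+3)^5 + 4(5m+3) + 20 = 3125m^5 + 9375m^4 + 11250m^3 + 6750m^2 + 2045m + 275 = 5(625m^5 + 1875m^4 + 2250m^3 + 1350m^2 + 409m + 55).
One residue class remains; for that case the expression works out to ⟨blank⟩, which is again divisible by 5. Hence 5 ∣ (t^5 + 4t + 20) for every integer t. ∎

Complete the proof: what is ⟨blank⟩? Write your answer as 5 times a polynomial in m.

5(625m^5 + 625m^4 + 250m^3 + 50m^2 + 9m + 5)

Only t ≡ 1 (mod 5) is unaccounted for. Put t = 5m+1:
(5m+1)^5 + 4(5m+1) + 20 expands to 3125m^5 + 3125m^4 + 1250m^3 + 250m^2 + 45m + 25,
and factoring out 5 leaves 5(625m^5 + 625m^4 + 250m^3 + 50m^2 + 9m + 5).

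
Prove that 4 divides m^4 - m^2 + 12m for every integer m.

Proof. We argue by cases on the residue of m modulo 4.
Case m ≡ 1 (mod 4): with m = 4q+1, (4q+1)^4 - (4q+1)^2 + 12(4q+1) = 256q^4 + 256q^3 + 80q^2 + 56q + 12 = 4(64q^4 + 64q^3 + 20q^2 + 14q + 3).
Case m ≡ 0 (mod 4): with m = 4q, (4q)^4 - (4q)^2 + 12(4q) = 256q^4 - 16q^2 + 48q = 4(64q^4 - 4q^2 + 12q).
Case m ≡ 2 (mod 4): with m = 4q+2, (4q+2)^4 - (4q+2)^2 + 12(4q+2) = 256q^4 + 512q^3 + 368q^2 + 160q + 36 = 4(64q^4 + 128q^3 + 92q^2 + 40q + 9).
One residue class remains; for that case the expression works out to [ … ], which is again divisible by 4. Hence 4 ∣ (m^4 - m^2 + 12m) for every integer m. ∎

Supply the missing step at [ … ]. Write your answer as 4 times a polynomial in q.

4(64q^4 + 192q^3 + 212q^2 + 114q + 27)

The residues treated are {1, 0, 2}, so the missing case is m ≡ 3 (mod 4); write m = 4q+3.
Then (4q+3)^4 - (4q+3)^2 + 12(4q+3) = 256q^4 + 768q^3 + 848q^2 + 456q + 108 = 4(64q^4 + 192q^3 + 212q^2 + 114q + 27).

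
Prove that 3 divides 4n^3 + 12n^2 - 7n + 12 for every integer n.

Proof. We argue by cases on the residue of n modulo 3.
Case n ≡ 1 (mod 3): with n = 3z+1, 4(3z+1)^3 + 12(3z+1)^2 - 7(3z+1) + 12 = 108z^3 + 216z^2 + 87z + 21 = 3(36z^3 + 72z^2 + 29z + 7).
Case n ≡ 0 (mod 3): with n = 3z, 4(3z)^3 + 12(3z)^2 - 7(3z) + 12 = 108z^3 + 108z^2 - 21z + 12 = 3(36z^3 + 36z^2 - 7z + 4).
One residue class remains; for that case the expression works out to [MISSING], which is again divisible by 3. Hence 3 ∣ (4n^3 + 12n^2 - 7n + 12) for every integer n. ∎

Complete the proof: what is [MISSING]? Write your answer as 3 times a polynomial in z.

The residues treated are {1, 0}, so the missing case is n ≡ 2 (mod 3); write n = 3z+2.
Then 4(3z+2)^3 + 12(3z+2)^2 - 7(3z+2) + 12 = 108z^3 + 324z^2 + 267z + 78 = 3(36z^3 + 108z^2 + 89z + 26).

3(36z^3 + 108z^2 + 89z + 26)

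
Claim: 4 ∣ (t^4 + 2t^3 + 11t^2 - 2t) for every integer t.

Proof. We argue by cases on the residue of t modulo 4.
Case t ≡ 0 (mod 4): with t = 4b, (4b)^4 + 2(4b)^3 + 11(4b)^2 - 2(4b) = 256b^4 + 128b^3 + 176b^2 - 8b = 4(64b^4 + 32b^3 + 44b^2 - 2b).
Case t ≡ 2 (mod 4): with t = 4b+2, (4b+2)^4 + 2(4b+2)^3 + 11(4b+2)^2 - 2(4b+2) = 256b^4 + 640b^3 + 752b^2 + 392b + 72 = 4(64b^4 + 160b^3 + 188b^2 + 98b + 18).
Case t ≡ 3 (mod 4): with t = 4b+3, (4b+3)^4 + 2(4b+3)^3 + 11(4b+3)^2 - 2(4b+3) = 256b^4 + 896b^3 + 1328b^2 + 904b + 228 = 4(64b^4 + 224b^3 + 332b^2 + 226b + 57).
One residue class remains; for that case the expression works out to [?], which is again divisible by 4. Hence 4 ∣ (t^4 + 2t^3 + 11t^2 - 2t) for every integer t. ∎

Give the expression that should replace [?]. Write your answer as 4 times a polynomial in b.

4(64b^4 + 96b^3 + 92b^2 + 30b + 3)

The residues treated are {0, 2, 3}, so the missing case is t ≡ 1 (mod 4); write t = 4b+1.
Then (4b+1)^4 + 2(4b+1)^3 + 11(4b+1)^2 - 2(4b+1) = 256b^4 + 384b^3 + 368b^2 + 120b + 12 = 4(64b^4 + 96b^3 + 92b^2 + 30b + 3).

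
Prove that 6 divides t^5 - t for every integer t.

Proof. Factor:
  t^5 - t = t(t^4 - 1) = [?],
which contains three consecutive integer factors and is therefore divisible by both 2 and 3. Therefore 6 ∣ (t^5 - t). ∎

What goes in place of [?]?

t^4 - 1 = (t^2 - 1)(t^2 + 1), and t^2 - 1 = (t-1)(t+1).
So t(t^4 - 1) = (t - 1)t(t + 1)(t^2 + 1).

(t - 1)t(t + 1)(t^2 + 1)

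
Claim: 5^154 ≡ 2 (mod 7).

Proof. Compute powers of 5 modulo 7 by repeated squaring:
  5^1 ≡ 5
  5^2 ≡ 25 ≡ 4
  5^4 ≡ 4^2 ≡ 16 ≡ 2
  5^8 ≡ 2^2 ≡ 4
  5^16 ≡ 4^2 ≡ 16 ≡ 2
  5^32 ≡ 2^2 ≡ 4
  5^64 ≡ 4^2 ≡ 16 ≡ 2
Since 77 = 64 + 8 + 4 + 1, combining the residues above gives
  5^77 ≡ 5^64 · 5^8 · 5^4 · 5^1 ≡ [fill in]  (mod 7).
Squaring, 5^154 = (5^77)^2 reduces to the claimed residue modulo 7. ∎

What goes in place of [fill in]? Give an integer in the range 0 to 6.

3

Multiply the listed residues: 2 · 4 · 2 · 5 = 8 → 16 → 80.
Reducing modulo 7: 80 = 11·7 + 3, so 5^77 ≡ 3.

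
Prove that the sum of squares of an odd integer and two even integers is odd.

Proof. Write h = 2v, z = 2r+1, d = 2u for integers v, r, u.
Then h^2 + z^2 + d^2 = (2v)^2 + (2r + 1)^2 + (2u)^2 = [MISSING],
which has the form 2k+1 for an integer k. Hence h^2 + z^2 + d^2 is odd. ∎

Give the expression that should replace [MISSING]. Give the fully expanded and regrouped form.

Expanding: (2v)^2 + (2r + 1)^2 + (2u)^2 = 4r^2 + 4r + 4u^2 + 4v^2 + 1.
Every term except the constant is even, so this is 2(2r^2 + 2r + 2u^2 + 2v^2) + 1,
and 2r^2 + 2r + 2u^2 + 2v^2 ∈ ℤ gives the required form.

2(2r^2 + 2r + 2u^2 + 2v^2) + 1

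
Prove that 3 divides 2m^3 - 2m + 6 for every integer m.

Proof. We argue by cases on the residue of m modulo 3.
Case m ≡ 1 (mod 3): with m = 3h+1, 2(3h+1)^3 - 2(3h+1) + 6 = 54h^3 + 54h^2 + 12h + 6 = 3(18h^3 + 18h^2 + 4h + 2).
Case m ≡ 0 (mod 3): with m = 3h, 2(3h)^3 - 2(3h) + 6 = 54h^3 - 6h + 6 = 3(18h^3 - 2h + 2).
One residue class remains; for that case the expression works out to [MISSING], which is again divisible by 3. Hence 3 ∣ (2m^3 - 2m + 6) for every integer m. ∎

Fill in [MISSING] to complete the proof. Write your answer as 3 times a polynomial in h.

3(18h^3 + 36h^2 + 22h + 6)

Only m ≡ 2 (mod 3) is unaccounted for. Put m = 3h+2:
2(3h+2)^3 - 2(3h+2) + 6 expands to 54h^3 + 108h^2 + 66h + 18,
and factoring out 3 leaves 3(18h^3 + 36h^2 + 22h + 6).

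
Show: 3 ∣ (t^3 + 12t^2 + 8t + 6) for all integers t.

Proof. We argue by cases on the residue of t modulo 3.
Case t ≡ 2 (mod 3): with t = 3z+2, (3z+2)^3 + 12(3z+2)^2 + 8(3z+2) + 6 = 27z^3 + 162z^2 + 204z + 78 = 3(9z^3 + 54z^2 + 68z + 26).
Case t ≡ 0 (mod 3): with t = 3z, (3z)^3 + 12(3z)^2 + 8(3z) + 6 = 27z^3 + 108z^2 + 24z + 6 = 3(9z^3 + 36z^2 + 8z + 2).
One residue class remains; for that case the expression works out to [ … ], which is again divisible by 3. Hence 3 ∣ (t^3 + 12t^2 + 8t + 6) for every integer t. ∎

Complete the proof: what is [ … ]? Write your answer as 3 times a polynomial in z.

3(9z^3 + 45z^2 + 35z + 9)

The residues treated are {2, 0}, so the missing case is t ≡ 1 (mod 3); write t = 3z+1.
Then (3z+1)^3 + 12(3z+1)^2 + 8(3z+1) + 6 = 27z^3 + 135z^2 + 105z + 27 = 3(9z^3 + 45z^2 + 35z + 9).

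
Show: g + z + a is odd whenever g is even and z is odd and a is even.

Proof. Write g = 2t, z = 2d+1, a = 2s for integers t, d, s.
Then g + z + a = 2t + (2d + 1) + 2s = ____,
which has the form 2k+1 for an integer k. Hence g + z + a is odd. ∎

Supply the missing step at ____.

2(d + s + t) + 1

Expanding: 2t + (2d + 1) + 2s = 2d + 2s + 2t + 1.
Every term except the constant is even, so this is 2(d + s + t) + 1,
and d + s + t ∈ ℤ gives the required form.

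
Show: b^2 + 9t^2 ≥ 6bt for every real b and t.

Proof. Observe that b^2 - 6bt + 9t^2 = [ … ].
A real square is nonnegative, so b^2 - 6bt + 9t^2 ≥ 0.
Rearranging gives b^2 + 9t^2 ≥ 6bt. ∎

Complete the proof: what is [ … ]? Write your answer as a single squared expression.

The leading and trailing coefficients are 1^2 and 3^2, and 6 = 2·1·3, so the trinomial is (b - 3t)^2.
Hence b^2 - 6bt + 9t^2 ≥ 0.

(b - 3t)^2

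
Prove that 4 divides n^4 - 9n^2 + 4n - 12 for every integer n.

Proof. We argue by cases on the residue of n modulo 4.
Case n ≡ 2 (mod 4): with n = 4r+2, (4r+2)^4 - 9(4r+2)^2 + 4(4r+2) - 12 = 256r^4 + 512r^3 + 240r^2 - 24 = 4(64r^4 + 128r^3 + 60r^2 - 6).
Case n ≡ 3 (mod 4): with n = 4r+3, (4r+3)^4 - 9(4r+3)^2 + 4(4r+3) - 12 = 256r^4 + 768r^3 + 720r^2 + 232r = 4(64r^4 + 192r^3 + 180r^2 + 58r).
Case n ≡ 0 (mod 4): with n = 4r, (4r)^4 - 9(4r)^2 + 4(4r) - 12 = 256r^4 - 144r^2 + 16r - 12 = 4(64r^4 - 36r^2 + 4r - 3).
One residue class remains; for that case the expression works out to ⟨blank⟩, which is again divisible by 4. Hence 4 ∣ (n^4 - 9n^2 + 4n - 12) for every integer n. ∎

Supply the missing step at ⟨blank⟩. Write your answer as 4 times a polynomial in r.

4(64r^4 + 64r^3 - 12r^2 - 10r - 4)

The residues treated are {2, 3, 0}, so the missing case is n ≡ 1 (mod 4); write n = 4r+1.
Then (4r+1)^4 - 9(4r+1)^2 + 4(4r+1) - 12 = 256r^4 + 256r^3 - 48r^2 - 40r - 16 = 4(64r^4 + 64r^3 - 12r^2 - 10r - 4).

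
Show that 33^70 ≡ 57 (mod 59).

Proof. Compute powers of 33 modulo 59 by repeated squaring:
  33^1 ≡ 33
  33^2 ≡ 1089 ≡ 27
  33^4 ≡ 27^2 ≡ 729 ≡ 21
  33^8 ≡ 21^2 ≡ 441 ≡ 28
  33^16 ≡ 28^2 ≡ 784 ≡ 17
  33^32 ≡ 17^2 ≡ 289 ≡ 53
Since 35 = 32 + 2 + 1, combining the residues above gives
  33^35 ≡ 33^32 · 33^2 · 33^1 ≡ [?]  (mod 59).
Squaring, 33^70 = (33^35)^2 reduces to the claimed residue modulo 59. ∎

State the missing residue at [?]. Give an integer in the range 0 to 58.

23

33^32 · 33^2 · 33^1 ≡ 53 · 27 · 33 = 47223.
47223 mod 59 = 23, so 33^35 ≡ 23 (mod 59).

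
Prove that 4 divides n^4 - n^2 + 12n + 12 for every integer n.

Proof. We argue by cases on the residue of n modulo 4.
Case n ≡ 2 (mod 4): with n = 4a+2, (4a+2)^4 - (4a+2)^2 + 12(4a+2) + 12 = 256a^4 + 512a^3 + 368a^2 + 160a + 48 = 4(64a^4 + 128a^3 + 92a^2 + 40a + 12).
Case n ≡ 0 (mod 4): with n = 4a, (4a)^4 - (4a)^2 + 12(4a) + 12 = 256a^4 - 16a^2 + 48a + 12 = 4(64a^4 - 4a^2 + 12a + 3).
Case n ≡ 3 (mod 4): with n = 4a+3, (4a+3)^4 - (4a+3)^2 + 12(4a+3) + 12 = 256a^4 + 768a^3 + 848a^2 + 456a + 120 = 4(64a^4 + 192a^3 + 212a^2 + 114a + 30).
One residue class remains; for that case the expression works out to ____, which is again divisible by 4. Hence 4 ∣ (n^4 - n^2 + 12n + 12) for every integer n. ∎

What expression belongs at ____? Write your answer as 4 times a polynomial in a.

Only n ≡ 1 (mod 4) is unaccounted for. Put n = 4a+1:
(4a+1)^4 - (4a+1)^2 + 12(4a+1) + 12 expands to 256a^4 + 256a^3 + 80a^2 + 56a + 24,
and factoring out 4 leaves 4(64a^4 + 64a^3 + 20a^2 + 14a + 6).

4(64a^4 + 64a^3 + 20a^2 + 14a + 6)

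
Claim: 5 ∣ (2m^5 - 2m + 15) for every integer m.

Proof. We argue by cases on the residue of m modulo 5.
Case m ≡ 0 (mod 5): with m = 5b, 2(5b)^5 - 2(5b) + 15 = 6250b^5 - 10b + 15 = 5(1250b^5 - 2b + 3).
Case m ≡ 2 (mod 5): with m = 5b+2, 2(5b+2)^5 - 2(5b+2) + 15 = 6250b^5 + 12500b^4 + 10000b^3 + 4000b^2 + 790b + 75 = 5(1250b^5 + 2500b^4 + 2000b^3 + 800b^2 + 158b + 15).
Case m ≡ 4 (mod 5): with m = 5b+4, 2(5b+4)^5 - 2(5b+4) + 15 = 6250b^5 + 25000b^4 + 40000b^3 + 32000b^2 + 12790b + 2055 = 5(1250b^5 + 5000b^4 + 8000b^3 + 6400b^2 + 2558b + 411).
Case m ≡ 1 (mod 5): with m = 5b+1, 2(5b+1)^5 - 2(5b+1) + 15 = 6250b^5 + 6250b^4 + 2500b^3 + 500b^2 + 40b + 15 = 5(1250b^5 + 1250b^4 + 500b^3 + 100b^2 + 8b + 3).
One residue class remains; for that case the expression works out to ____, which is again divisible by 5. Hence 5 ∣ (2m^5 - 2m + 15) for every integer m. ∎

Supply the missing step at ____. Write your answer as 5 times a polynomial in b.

Only m ≡ 3 (mod 5) is unaccounted for. Put m = 5b+3:
2(5b+3)^5 - 2(5b+3) + 15 expands to 6250b^5 + 18750b^4 + 22500b^3 + 13500b^2 + 4040b + 495,
and factoring out 5 leaves 5(1250b^5 + 3750b^4 + 4500b^3 + 2700b^2 + 808b + 99).

5(1250b^5 + 3750b^4 + 4500b^3 + 2700b^2 + 808b + 99)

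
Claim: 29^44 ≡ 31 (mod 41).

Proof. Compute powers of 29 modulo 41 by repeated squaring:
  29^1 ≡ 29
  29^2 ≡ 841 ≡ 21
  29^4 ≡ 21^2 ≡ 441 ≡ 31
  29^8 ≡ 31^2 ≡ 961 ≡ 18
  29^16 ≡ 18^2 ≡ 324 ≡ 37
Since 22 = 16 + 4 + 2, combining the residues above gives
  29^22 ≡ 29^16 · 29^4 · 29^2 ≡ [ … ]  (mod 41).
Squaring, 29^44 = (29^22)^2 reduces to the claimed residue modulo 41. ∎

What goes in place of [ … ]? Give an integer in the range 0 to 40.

20

Multiply the listed residues: 37 · 31 · 21 = 1147 → 24087.
Reducing modulo 41: 24087 = 587·41 + 20, so 29^22 ≡ 20.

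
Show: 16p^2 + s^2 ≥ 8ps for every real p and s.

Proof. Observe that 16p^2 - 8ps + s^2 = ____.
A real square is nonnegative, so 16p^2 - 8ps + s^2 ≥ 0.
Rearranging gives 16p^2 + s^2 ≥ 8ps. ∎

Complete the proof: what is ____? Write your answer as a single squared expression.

16p^2 - 8ps + s^2 is a perfect-square trinomial: the outer terms are (4p)^2 and (s)^2, and the cross term is -2·4p·s.
So 16p^2 - 8ps + s^2 = (4p - s)^2 ≥ 0.

(4p - s)^2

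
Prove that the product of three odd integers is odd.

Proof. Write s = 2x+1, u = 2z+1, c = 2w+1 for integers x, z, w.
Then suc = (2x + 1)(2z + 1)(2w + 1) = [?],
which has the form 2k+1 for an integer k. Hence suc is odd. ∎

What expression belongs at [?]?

Expanding: (2x + 1)(2z + 1)(2w + 1) = 8wxz + 4wx + 4wz + 2w + 4xz + 2x + 2z + 1.
Every term except the constant is even, so this is 2(4wxz + 2wx + 2wz + w + 2xz + x + z) + 1,
and 4wxz + 2wx + 2wz + w + 2xz + x + z ∈ ℤ gives the required form.

2(4wxz + 2wx + 2wz + w + 2xz + x + z) + 1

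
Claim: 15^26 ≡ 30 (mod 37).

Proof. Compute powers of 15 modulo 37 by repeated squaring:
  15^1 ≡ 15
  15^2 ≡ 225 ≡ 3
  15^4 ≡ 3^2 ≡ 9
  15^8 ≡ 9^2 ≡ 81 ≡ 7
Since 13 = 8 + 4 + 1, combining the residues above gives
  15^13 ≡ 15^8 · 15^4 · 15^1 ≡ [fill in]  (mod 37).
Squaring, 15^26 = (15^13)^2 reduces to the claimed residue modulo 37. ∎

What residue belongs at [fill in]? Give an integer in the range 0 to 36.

20

Multiply the listed residues: 7 · 9 · 15 = 63 → 945.
Reducing modulo 37: 945 = 25·37 + 20, so 15^13 ≡ 20.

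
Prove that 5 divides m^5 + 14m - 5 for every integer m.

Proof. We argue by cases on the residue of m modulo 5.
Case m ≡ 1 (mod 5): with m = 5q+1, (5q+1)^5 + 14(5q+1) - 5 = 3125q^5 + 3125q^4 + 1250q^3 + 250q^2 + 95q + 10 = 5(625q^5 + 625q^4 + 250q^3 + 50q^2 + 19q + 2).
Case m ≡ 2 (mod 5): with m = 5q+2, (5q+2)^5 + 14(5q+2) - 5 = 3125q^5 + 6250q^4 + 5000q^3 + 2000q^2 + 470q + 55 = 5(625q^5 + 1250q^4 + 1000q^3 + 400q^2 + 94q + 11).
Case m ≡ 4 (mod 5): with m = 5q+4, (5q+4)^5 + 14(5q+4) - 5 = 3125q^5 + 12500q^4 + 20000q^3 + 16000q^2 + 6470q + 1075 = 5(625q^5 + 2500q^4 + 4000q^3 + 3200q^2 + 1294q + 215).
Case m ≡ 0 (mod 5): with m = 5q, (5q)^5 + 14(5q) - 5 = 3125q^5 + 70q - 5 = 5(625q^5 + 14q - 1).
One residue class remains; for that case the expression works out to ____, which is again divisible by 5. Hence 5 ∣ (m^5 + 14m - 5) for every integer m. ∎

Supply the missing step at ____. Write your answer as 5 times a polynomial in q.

5(625q^5 + 1875q^4 + 2250q^3 + 1350q^2 + 419q + 56)

The residues treated are {1, 2, 4, 0}, so the missing case is m ≡ 3 (mod 5); write m = 5q+3.
Then (5q+3)^5 + 14(5q+3) - 5 = 3125q^5 + 9375q^4 + 11250q^3 + 6750q^2 + 2095q + 280 = 5(625q^5 + 1875q^4 + 2250q^3 + 1350q^2 + 419q + 56).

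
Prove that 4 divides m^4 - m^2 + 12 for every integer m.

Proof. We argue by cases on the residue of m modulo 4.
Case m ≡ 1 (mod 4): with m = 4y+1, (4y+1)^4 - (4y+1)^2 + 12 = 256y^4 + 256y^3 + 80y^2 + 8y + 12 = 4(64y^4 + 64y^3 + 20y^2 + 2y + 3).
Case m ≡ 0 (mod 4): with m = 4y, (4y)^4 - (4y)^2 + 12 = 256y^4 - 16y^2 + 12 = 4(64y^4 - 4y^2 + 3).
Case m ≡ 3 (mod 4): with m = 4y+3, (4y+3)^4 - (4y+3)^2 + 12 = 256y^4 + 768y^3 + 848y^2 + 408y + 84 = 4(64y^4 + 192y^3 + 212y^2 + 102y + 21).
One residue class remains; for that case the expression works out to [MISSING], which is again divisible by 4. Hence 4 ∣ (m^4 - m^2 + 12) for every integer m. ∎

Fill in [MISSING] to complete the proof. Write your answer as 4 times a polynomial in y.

The residues treated are {1, 0, 3}, so the missing case is m ≡ 2 (mod 4); write m = 4y+2.
Then (4y+2)^4 - (4y+2)^2 + 12 = 256y^4 + 512y^3 + 368y^2 + 112y + 24 = 4(64y^4 + 128y^3 + 92y^2 + 28y + 6).

4(64y^4 + 128y^3 + 92y^2 + 28y + 6)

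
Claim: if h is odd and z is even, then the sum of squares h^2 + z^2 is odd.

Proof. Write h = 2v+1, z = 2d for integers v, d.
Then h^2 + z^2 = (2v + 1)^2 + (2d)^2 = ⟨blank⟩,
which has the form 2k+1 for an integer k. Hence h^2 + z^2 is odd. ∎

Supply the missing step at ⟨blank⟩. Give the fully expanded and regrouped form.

Expanding: (2v + 1)^2 + (2d)^2 = 4d^2 + 4v^2 + 4v + 1.
Every term except the constant is even, so this is 2(2d^2 + 2v^2 + 2v) + 1,
and 2d^2 + 2v^2 + 2v ∈ ℤ gives the required form.

2(2d^2 + 2v^2 + 2v) + 1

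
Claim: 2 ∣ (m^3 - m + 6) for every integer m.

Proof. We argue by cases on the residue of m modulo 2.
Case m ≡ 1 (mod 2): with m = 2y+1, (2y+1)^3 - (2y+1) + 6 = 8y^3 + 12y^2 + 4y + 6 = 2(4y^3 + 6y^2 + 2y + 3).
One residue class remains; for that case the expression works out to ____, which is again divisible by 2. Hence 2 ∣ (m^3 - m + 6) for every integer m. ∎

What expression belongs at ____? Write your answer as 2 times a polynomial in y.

Only m ≡ 0 (mod 2) is unaccounted for. Put m = 2y:
(2y)^3 - (2y) + 6 expands to 8y^3 - 2y + 6,
and factoring out 2 leaves 2(4y^3 - y + 3).

2(4y^3 - y + 3)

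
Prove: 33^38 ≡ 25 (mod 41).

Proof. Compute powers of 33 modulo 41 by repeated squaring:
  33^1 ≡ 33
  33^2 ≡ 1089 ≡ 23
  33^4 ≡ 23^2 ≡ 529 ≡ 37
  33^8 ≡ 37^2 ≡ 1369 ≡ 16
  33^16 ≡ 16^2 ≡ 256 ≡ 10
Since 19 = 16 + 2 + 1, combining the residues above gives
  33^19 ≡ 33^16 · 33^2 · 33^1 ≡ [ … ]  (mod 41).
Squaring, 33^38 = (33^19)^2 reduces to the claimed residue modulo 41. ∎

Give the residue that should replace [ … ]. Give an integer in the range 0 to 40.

5

33^16 · 33^2 · 33^1 ≡ 10 · 23 · 33 = 7590.
7590 mod 41 = 5, so 33^19 ≡ 5 (mod 41).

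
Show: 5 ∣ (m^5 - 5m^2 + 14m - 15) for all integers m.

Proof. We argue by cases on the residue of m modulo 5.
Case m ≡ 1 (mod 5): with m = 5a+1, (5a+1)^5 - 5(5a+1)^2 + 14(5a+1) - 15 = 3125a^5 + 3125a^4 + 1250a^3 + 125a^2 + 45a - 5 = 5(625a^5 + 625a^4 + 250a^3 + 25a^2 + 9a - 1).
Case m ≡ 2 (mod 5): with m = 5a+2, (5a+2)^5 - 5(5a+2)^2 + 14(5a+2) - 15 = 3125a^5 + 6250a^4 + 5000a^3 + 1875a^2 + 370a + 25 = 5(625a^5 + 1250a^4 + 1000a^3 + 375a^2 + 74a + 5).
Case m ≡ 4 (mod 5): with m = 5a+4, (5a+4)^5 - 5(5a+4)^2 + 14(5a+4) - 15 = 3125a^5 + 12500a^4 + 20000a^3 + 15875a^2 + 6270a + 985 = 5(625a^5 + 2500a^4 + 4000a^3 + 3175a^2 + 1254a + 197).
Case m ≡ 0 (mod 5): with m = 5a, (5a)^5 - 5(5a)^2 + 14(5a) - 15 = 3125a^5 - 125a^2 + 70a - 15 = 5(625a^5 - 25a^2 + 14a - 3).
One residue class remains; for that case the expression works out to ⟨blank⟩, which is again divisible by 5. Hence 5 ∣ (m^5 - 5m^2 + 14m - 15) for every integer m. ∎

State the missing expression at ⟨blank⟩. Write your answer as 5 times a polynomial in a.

5(625a^5 + 1875a^4 + 2250a^3 + 1325a^2 + 389a + 45)

Only m ≡ 3 (mod 5) is unaccounted for. Put m = 5a+3:
(5a+3)^5 - 5(5a+3)^2 + 14(5a+3) - 15 expands to 3125a^5 + 9375a^4 + 11250a^3 + 6625a^2 + 1945a + 225,
and factoring out 5 leaves 5(625a^5 + 1875a^4 + 2250a^3 + 1325a^2 + 389a + 45).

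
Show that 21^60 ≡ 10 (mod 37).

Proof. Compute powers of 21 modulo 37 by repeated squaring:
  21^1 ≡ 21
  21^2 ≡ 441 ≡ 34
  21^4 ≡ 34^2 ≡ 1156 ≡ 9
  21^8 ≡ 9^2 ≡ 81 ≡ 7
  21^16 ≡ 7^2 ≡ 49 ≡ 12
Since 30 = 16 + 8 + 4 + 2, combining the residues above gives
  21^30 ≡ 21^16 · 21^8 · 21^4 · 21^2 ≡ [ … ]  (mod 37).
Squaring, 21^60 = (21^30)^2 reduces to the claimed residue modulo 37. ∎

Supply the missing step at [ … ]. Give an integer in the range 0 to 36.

21^16 · 21^8 · 21^4 · 21^2 ≡ 12 · 7 · 9 · 34 = 25704.
25704 mod 37 = 26, so 21^30 ≡ 26 (mod 37).

26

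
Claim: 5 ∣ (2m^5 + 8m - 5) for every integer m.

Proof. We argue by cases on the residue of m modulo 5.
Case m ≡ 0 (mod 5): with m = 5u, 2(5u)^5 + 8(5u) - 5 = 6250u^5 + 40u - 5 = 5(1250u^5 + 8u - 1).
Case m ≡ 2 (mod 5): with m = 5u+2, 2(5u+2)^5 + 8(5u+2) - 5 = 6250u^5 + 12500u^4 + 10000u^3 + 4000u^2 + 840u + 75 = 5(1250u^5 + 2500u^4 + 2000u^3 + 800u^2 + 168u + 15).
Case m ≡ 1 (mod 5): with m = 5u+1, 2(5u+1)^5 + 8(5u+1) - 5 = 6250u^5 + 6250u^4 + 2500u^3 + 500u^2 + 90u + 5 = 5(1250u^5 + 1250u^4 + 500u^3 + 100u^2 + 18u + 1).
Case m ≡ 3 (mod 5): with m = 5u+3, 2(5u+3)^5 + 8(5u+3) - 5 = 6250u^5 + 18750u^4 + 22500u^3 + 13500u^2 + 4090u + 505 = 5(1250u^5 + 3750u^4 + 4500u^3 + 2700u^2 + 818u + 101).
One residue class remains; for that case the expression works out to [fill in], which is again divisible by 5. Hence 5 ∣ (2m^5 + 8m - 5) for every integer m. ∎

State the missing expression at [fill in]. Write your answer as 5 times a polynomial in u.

5(1250u^5 + 5000u^4 + 8000u^3 + 6400u^2 + 2568u + 415)

The residues treated are {0, 2, 1, 3}, so the missing case is m ≡ 4 (mod 5); write m = 5u+4.
Then 2(5u+4)^5 + 8(5u+4) - 5 = 6250u^5 + 25000u^4 + 40000u^3 + 32000u^2 + 12840u + 2075 = 5(1250u^5 + 5000u^4 + 8000u^3 + 6400u^2 + 2568u + 415).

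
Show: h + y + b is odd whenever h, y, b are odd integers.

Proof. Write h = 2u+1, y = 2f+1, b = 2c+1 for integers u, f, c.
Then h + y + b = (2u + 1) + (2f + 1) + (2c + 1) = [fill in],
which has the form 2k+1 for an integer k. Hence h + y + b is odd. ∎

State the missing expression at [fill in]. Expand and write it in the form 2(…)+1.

(2u + 1) + (2f + 1) + (2c + 1) = 2c + 2f + 2u + 3
= 2(c + f + u + 1) + 1.
Since c + f + u + 1 is an integer, the sum is of the form 2k+1 for an integer k.

2(c + f + u + 1) + 1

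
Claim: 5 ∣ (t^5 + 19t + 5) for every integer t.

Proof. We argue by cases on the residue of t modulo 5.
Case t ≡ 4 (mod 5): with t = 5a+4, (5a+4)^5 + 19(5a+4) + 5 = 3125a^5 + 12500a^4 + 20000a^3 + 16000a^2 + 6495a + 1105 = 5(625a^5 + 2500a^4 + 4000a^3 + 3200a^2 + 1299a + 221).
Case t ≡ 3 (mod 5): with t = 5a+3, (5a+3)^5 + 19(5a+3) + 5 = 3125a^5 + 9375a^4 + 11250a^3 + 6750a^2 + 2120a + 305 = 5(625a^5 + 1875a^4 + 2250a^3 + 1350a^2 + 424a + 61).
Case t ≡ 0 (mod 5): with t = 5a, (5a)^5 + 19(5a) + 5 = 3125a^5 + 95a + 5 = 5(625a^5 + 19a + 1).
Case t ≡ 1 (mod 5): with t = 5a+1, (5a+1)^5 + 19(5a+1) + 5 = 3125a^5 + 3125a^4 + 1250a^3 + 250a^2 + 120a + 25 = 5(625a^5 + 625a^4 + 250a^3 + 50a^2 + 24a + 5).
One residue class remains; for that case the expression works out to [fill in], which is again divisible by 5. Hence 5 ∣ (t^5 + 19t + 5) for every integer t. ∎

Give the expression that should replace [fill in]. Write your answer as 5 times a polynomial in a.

5(625a^5 + 1250a^4 + 1000a^3 + 400a^2 + 99a + 15)

Only t ≡ 2 (mod 5) is unaccounted for. Put t = 5a+2:
(5a+2)^5 + 19(5a+2) + 5 expands to 3125a^5 + 6250a^4 + 5000a^3 + 2000a^2 + 495a + 75,
and factoring out 5 leaves 5(625a^5 + 1250a^4 + 1000a^3 + 400a^2 + 99a + 15).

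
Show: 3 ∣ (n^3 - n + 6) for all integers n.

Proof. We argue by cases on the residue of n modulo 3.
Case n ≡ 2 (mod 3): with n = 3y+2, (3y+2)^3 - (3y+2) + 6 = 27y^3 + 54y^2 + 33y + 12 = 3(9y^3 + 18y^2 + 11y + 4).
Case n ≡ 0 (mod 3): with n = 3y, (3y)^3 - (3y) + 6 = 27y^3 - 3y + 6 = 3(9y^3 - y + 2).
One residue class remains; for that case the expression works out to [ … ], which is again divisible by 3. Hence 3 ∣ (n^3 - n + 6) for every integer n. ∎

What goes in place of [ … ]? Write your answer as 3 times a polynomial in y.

Only n ≡ 1 (mod 3) is unaccounted for. Put n = 3y+1:
(3y+1)^3 - (3y+1) + 6 expands to 27y^3 + 27y^2 + 6y + 6,
and factoring out 3 leaves 3(9y^3 + 9y^2 + 2y + 2).

3(9y^3 + 9y^2 + 2y + 2)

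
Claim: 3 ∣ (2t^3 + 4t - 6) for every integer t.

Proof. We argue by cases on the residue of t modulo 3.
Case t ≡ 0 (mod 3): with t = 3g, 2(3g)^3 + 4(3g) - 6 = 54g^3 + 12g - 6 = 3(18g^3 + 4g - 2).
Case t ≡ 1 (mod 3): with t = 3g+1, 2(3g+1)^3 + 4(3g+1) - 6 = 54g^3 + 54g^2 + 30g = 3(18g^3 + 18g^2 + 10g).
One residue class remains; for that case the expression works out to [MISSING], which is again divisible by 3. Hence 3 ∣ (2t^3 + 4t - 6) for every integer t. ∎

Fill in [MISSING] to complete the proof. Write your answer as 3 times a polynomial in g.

The residues treated are {0, 1}, so the missing case is t ≡ 2 (mod 3); write t = 3g+2.
Then 2(3g+2)^3 + 4(3g+2) - 6 = 54g^3 + 108g^2 + 84g + 18 = 3(18g^3 + 36g^2 + 28g + 6).

3(18g^3 + 36g^2 + 28g + 6)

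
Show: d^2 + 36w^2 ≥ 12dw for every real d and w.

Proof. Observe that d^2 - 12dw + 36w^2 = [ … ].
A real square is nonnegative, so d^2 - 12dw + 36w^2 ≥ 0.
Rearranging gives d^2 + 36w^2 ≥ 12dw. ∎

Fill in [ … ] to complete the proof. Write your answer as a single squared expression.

(d - 6w)^2

d^2 - 12dw + 36w^2 is a perfect-square trinomial: the outer terms are (d)^2 and (6w)^2, and the cross term is -2·d·6w.
So d^2 - 12dw + 36w^2 = (d - 6w)^2 ≥ 0.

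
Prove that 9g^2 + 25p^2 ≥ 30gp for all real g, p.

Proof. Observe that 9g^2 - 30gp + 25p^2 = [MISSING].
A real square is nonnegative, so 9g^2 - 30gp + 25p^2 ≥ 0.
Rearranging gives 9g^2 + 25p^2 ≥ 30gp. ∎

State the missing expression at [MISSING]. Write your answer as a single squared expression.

(3g - 5p)^2

The leading and trailing coefficients are 3^2 and 5^2, and 30 = 2·3·5, so the trinomial is (3g - 5p)^2.
Hence 9g^2 - 30gp + 25p^2 ≥ 0.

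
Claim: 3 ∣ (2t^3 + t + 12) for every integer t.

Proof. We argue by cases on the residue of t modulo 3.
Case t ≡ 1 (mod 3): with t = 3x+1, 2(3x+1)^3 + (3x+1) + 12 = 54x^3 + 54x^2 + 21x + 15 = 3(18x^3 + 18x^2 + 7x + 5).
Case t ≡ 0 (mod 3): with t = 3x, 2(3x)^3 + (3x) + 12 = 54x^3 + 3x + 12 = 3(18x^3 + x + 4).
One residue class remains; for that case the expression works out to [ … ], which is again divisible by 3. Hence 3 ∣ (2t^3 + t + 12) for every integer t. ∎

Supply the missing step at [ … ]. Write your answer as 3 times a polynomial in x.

3(18x^3 + 36x^2 + 25x + 10)

Only t ≡ 2 (mod 3) is unaccounted for. Put t = 3x+2:
2(3x+2)^3 + (3x+2) + 12 expands to 54x^3 + 108x^2 + 75x + 30,
and factoring out 3 leaves 3(18x^3 + 36x^2 + 25x + 10).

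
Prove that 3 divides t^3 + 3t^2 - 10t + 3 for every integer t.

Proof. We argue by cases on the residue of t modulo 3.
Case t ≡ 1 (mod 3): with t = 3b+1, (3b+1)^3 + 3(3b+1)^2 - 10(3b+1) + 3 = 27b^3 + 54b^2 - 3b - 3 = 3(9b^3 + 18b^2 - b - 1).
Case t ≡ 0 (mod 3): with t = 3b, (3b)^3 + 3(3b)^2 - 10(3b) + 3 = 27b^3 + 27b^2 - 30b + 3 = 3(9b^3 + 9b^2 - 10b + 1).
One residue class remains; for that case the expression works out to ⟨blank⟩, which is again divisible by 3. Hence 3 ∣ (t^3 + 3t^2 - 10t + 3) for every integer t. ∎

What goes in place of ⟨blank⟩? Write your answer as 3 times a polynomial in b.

The residues treated are {1, 0}, so the missing case is t ≡ 2 (mod 3); write t = 3b+2.
Then (3b+2)^3 + 3(3b+2)^2 - 10(3b+2) + 3 = 27b^3 + 81b^2 + 42b + 3 = 3(9b^3 + 27b^2 + 14b + 1).

3(9b^3 + 27b^2 + 14b + 1)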